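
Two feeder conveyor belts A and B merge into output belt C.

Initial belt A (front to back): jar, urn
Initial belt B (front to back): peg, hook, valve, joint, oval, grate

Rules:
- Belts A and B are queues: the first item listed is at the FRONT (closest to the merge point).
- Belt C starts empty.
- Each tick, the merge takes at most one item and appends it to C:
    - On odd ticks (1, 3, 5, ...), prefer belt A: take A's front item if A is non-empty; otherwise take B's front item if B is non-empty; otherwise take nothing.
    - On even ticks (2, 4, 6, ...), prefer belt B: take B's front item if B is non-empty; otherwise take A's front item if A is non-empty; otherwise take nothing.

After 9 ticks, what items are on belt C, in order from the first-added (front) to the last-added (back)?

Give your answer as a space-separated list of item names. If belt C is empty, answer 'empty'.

Tick 1: prefer A, take jar from A; A=[urn] B=[peg,hook,valve,joint,oval,grate] C=[jar]
Tick 2: prefer B, take peg from B; A=[urn] B=[hook,valve,joint,oval,grate] C=[jar,peg]
Tick 3: prefer A, take urn from A; A=[-] B=[hook,valve,joint,oval,grate] C=[jar,peg,urn]
Tick 4: prefer B, take hook from B; A=[-] B=[valve,joint,oval,grate] C=[jar,peg,urn,hook]
Tick 5: prefer A, take valve from B; A=[-] B=[joint,oval,grate] C=[jar,peg,urn,hook,valve]
Tick 6: prefer B, take joint from B; A=[-] B=[oval,grate] C=[jar,peg,urn,hook,valve,joint]
Tick 7: prefer A, take oval from B; A=[-] B=[grate] C=[jar,peg,urn,hook,valve,joint,oval]
Tick 8: prefer B, take grate from B; A=[-] B=[-] C=[jar,peg,urn,hook,valve,joint,oval,grate]
Tick 9: prefer A, both empty, nothing taken; A=[-] B=[-] C=[jar,peg,urn,hook,valve,joint,oval,grate]

Answer: jar peg urn hook valve joint oval grate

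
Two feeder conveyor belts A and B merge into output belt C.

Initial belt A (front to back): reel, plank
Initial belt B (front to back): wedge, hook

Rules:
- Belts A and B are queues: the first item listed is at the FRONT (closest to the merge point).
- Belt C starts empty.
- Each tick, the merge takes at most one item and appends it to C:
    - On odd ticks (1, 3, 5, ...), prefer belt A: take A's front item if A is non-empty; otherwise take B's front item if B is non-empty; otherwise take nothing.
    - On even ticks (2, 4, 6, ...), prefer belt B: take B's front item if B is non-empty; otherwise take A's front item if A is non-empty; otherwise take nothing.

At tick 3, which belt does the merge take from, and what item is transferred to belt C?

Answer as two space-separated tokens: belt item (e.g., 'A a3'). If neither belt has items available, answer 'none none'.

Answer: A plank

Derivation:
Tick 1: prefer A, take reel from A; A=[plank] B=[wedge,hook] C=[reel]
Tick 2: prefer B, take wedge from B; A=[plank] B=[hook] C=[reel,wedge]
Tick 3: prefer A, take plank from A; A=[-] B=[hook] C=[reel,wedge,plank]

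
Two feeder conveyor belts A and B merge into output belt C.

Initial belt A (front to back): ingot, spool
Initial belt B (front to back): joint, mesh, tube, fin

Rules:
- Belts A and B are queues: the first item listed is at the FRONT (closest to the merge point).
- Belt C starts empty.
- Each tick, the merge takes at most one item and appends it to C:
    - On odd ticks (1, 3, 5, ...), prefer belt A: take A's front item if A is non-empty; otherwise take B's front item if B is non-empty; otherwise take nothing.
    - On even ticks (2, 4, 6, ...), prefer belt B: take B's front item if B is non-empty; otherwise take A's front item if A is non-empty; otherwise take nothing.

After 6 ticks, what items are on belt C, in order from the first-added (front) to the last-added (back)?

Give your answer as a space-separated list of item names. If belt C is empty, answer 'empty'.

Tick 1: prefer A, take ingot from A; A=[spool] B=[joint,mesh,tube,fin] C=[ingot]
Tick 2: prefer B, take joint from B; A=[spool] B=[mesh,tube,fin] C=[ingot,joint]
Tick 3: prefer A, take spool from A; A=[-] B=[mesh,tube,fin] C=[ingot,joint,spool]
Tick 4: prefer B, take mesh from B; A=[-] B=[tube,fin] C=[ingot,joint,spool,mesh]
Tick 5: prefer A, take tube from B; A=[-] B=[fin] C=[ingot,joint,spool,mesh,tube]
Tick 6: prefer B, take fin from B; A=[-] B=[-] C=[ingot,joint,spool,mesh,tube,fin]

Answer: ingot joint spool mesh tube fin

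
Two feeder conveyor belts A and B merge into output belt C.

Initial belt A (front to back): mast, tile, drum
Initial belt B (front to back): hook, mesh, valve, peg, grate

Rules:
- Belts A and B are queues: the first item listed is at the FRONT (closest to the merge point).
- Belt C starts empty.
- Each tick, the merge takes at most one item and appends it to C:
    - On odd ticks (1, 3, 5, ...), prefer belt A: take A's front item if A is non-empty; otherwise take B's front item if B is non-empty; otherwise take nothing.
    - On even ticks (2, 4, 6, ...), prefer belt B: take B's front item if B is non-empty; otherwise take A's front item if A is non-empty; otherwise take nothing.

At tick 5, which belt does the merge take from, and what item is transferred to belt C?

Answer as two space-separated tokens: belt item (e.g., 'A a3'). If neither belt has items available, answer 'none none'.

Answer: A drum

Derivation:
Tick 1: prefer A, take mast from A; A=[tile,drum] B=[hook,mesh,valve,peg,grate] C=[mast]
Tick 2: prefer B, take hook from B; A=[tile,drum] B=[mesh,valve,peg,grate] C=[mast,hook]
Tick 3: prefer A, take tile from A; A=[drum] B=[mesh,valve,peg,grate] C=[mast,hook,tile]
Tick 4: prefer B, take mesh from B; A=[drum] B=[valve,peg,grate] C=[mast,hook,tile,mesh]
Tick 5: prefer A, take drum from A; A=[-] B=[valve,peg,grate] C=[mast,hook,tile,mesh,drum]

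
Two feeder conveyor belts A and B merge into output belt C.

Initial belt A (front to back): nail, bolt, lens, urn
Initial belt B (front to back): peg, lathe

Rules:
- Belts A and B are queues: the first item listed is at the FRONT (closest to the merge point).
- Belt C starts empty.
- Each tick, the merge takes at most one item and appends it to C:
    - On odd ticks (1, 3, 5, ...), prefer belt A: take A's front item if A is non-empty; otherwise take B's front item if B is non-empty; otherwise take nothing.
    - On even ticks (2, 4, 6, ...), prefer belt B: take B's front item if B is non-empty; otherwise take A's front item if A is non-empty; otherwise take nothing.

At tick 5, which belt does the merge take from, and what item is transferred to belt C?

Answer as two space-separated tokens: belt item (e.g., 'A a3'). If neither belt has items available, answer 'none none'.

Tick 1: prefer A, take nail from A; A=[bolt,lens,urn] B=[peg,lathe] C=[nail]
Tick 2: prefer B, take peg from B; A=[bolt,lens,urn] B=[lathe] C=[nail,peg]
Tick 3: prefer A, take bolt from A; A=[lens,urn] B=[lathe] C=[nail,peg,bolt]
Tick 4: prefer B, take lathe from B; A=[lens,urn] B=[-] C=[nail,peg,bolt,lathe]
Tick 5: prefer A, take lens from A; A=[urn] B=[-] C=[nail,peg,bolt,lathe,lens]

Answer: A lens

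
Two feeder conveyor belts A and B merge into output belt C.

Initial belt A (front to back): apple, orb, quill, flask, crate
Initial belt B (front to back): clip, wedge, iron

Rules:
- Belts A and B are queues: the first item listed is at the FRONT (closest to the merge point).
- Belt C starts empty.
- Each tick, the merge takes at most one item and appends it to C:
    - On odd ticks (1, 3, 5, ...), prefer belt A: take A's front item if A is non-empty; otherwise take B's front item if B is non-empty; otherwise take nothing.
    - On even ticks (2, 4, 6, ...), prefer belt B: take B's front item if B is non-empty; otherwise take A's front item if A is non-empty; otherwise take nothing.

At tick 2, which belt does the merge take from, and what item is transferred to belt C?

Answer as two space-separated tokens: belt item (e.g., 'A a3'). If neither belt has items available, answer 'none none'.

Tick 1: prefer A, take apple from A; A=[orb,quill,flask,crate] B=[clip,wedge,iron] C=[apple]
Tick 2: prefer B, take clip from B; A=[orb,quill,flask,crate] B=[wedge,iron] C=[apple,clip]

Answer: B clip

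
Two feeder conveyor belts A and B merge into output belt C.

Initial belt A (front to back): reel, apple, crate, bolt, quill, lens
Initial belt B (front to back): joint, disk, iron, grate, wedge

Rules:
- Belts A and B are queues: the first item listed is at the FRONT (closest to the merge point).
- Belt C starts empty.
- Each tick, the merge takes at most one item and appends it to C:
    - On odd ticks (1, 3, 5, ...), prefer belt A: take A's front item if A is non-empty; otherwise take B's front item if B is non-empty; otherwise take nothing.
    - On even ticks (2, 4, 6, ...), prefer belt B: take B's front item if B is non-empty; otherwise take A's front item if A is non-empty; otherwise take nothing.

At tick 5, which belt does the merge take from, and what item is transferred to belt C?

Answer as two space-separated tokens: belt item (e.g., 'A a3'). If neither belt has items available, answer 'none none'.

Answer: A crate

Derivation:
Tick 1: prefer A, take reel from A; A=[apple,crate,bolt,quill,lens] B=[joint,disk,iron,grate,wedge] C=[reel]
Tick 2: prefer B, take joint from B; A=[apple,crate,bolt,quill,lens] B=[disk,iron,grate,wedge] C=[reel,joint]
Tick 3: prefer A, take apple from A; A=[crate,bolt,quill,lens] B=[disk,iron,grate,wedge] C=[reel,joint,apple]
Tick 4: prefer B, take disk from B; A=[crate,bolt,quill,lens] B=[iron,grate,wedge] C=[reel,joint,apple,disk]
Tick 5: prefer A, take crate from A; A=[bolt,quill,lens] B=[iron,grate,wedge] C=[reel,joint,apple,disk,crate]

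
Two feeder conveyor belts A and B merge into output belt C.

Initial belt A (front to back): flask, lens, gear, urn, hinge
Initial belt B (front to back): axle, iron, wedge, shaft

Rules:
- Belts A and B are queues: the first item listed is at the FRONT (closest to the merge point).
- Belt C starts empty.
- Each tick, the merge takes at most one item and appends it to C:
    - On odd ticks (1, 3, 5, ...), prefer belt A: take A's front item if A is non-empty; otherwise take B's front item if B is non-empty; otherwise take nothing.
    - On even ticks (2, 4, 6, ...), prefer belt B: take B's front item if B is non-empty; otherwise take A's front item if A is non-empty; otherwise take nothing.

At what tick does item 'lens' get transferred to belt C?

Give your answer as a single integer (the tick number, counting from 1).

Answer: 3

Derivation:
Tick 1: prefer A, take flask from A; A=[lens,gear,urn,hinge] B=[axle,iron,wedge,shaft] C=[flask]
Tick 2: prefer B, take axle from B; A=[lens,gear,urn,hinge] B=[iron,wedge,shaft] C=[flask,axle]
Tick 3: prefer A, take lens from A; A=[gear,urn,hinge] B=[iron,wedge,shaft] C=[flask,axle,lens]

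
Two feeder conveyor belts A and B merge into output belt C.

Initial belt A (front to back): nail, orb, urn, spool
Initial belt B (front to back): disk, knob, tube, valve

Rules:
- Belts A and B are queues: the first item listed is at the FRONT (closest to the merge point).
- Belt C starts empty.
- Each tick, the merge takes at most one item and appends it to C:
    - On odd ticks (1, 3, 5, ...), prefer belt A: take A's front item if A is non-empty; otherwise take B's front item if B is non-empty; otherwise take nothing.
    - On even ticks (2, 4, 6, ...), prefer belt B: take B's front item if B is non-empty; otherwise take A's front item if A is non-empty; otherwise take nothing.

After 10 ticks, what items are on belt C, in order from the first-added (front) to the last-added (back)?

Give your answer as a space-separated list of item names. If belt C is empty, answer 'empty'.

Tick 1: prefer A, take nail from A; A=[orb,urn,spool] B=[disk,knob,tube,valve] C=[nail]
Tick 2: prefer B, take disk from B; A=[orb,urn,spool] B=[knob,tube,valve] C=[nail,disk]
Tick 3: prefer A, take orb from A; A=[urn,spool] B=[knob,tube,valve] C=[nail,disk,orb]
Tick 4: prefer B, take knob from B; A=[urn,spool] B=[tube,valve] C=[nail,disk,orb,knob]
Tick 5: prefer A, take urn from A; A=[spool] B=[tube,valve] C=[nail,disk,orb,knob,urn]
Tick 6: prefer B, take tube from B; A=[spool] B=[valve] C=[nail,disk,orb,knob,urn,tube]
Tick 7: prefer A, take spool from A; A=[-] B=[valve] C=[nail,disk,orb,knob,urn,tube,spool]
Tick 8: prefer B, take valve from B; A=[-] B=[-] C=[nail,disk,orb,knob,urn,tube,spool,valve]
Tick 9: prefer A, both empty, nothing taken; A=[-] B=[-] C=[nail,disk,orb,knob,urn,tube,spool,valve]
Tick 10: prefer B, both empty, nothing taken; A=[-] B=[-] C=[nail,disk,orb,knob,urn,tube,spool,valve]

Answer: nail disk orb knob urn tube spool valve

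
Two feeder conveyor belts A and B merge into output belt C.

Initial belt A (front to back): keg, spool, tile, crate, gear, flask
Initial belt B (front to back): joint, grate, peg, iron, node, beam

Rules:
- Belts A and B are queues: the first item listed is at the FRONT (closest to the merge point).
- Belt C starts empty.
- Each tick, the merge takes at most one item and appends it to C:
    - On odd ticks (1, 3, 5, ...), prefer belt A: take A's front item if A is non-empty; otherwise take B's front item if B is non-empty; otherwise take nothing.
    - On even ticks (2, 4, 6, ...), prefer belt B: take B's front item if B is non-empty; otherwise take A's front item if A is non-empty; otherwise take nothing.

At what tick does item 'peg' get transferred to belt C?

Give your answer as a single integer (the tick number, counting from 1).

Tick 1: prefer A, take keg from A; A=[spool,tile,crate,gear,flask] B=[joint,grate,peg,iron,node,beam] C=[keg]
Tick 2: prefer B, take joint from B; A=[spool,tile,crate,gear,flask] B=[grate,peg,iron,node,beam] C=[keg,joint]
Tick 3: prefer A, take spool from A; A=[tile,crate,gear,flask] B=[grate,peg,iron,node,beam] C=[keg,joint,spool]
Tick 4: prefer B, take grate from B; A=[tile,crate,gear,flask] B=[peg,iron,node,beam] C=[keg,joint,spool,grate]
Tick 5: prefer A, take tile from A; A=[crate,gear,flask] B=[peg,iron,node,beam] C=[keg,joint,spool,grate,tile]
Tick 6: prefer B, take peg from B; A=[crate,gear,flask] B=[iron,node,beam] C=[keg,joint,spool,grate,tile,peg]

Answer: 6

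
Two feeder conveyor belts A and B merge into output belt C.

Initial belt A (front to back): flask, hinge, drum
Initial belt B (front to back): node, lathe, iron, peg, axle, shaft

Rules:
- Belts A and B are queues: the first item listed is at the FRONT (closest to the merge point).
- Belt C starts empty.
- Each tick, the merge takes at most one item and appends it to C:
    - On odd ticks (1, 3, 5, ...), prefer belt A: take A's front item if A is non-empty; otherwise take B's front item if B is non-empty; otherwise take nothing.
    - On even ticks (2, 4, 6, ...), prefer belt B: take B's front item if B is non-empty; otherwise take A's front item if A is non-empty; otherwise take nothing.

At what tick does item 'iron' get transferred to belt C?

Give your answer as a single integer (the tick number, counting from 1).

Answer: 6

Derivation:
Tick 1: prefer A, take flask from A; A=[hinge,drum] B=[node,lathe,iron,peg,axle,shaft] C=[flask]
Tick 2: prefer B, take node from B; A=[hinge,drum] B=[lathe,iron,peg,axle,shaft] C=[flask,node]
Tick 3: prefer A, take hinge from A; A=[drum] B=[lathe,iron,peg,axle,shaft] C=[flask,node,hinge]
Tick 4: prefer B, take lathe from B; A=[drum] B=[iron,peg,axle,shaft] C=[flask,node,hinge,lathe]
Tick 5: prefer A, take drum from A; A=[-] B=[iron,peg,axle,shaft] C=[flask,node,hinge,lathe,drum]
Tick 6: prefer B, take iron from B; A=[-] B=[peg,axle,shaft] C=[flask,node,hinge,lathe,drum,iron]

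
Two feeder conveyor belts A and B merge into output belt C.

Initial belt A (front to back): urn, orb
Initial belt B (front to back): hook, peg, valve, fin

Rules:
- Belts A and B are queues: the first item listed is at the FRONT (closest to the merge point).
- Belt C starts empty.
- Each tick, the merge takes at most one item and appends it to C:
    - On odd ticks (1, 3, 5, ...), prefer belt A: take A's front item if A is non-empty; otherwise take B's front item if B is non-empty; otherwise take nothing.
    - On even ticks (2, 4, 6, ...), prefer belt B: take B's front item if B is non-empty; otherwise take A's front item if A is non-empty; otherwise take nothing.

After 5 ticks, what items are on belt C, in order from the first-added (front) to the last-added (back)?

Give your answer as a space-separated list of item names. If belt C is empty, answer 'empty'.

Tick 1: prefer A, take urn from A; A=[orb] B=[hook,peg,valve,fin] C=[urn]
Tick 2: prefer B, take hook from B; A=[orb] B=[peg,valve,fin] C=[urn,hook]
Tick 3: prefer A, take orb from A; A=[-] B=[peg,valve,fin] C=[urn,hook,orb]
Tick 4: prefer B, take peg from B; A=[-] B=[valve,fin] C=[urn,hook,orb,peg]
Tick 5: prefer A, take valve from B; A=[-] B=[fin] C=[urn,hook,orb,peg,valve]

Answer: urn hook orb peg valve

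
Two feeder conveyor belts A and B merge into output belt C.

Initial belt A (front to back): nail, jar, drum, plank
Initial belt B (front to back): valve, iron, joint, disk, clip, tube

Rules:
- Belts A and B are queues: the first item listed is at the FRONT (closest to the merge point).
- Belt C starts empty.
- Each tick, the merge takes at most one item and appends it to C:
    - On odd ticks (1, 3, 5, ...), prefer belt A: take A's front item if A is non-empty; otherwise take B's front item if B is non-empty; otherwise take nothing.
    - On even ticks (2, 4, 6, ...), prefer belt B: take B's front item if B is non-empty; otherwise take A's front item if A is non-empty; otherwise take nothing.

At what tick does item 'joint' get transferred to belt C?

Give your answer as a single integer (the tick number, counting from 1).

Answer: 6

Derivation:
Tick 1: prefer A, take nail from A; A=[jar,drum,plank] B=[valve,iron,joint,disk,clip,tube] C=[nail]
Tick 2: prefer B, take valve from B; A=[jar,drum,plank] B=[iron,joint,disk,clip,tube] C=[nail,valve]
Tick 3: prefer A, take jar from A; A=[drum,plank] B=[iron,joint,disk,clip,tube] C=[nail,valve,jar]
Tick 4: prefer B, take iron from B; A=[drum,plank] B=[joint,disk,clip,tube] C=[nail,valve,jar,iron]
Tick 5: prefer A, take drum from A; A=[plank] B=[joint,disk,clip,tube] C=[nail,valve,jar,iron,drum]
Tick 6: prefer B, take joint from B; A=[plank] B=[disk,clip,tube] C=[nail,valve,jar,iron,drum,joint]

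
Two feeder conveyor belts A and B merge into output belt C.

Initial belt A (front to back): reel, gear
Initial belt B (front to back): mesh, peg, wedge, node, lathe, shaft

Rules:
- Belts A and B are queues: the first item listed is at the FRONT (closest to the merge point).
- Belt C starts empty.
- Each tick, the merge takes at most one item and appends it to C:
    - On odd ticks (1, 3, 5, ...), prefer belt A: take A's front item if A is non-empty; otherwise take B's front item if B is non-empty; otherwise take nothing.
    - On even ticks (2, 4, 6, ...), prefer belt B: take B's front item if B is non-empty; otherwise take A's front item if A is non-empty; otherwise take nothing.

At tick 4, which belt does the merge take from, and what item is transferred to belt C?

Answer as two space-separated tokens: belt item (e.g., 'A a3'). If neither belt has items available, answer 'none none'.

Tick 1: prefer A, take reel from A; A=[gear] B=[mesh,peg,wedge,node,lathe,shaft] C=[reel]
Tick 2: prefer B, take mesh from B; A=[gear] B=[peg,wedge,node,lathe,shaft] C=[reel,mesh]
Tick 3: prefer A, take gear from A; A=[-] B=[peg,wedge,node,lathe,shaft] C=[reel,mesh,gear]
Tick 4: prefer B, take peg from B; A=[-] B=[wedge,node,lathe,shaft] C=[reel,mesh,gear,peg]

Answer: B peg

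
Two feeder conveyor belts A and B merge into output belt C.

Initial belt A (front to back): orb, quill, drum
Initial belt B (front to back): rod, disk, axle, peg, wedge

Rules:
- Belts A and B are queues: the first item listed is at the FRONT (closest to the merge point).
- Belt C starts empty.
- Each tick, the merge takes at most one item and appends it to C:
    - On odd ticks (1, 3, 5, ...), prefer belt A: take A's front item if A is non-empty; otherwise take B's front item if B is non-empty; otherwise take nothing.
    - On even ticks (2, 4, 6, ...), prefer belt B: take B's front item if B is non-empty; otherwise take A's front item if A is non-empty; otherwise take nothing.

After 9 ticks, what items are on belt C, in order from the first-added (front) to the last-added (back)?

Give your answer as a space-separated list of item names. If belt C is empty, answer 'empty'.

Answer: orb rod quill disk drum axle peg wedge

Derivation:
Tick 1: prefer A, take orb from A; A=[quill,drum] B=[rod,disk,axle,peg,wedge] C=[orb]
Tick 2: prefer B, take rod from B; A=[quill,drum] B=[disk,axle,peg,wedge] C=[orb,rod]
Tick 3: prefer A, take quill from A; A=[drum] B=[disk,axle,peg,wedge] C=[orb,rod,quill]
Tick 4: prefer B, take disk from B; A=[drum] B=[axle,peg,wedge] C=[orb,rod,quill,disk]
Tick 5: prefer A, take drum from A; A=[-] B=[axle,peg,wedge] C=[orb,rod,quill,disk,drum]
Tick 6: prefer B, take axle from B; A=[-] B=[peg,wedge] C=[orb,rod,quill,disk,drum,axle]
Tick 7: prefer A, take peg from B; A=[-] B=[wedge] C=[orb,rod,quill,disk,drum,axle,peg]
Tick 8: prefer B, take wedge from B; A=[-] B=[-] C=[orb,rod,quill,disk,drum,axle,peg,wedge]
Tick 9: prefer A, both empty, nothing taken; A=[-] B=[-] C=[orb,rod,quill,disk,drum,axle,peg,wedge]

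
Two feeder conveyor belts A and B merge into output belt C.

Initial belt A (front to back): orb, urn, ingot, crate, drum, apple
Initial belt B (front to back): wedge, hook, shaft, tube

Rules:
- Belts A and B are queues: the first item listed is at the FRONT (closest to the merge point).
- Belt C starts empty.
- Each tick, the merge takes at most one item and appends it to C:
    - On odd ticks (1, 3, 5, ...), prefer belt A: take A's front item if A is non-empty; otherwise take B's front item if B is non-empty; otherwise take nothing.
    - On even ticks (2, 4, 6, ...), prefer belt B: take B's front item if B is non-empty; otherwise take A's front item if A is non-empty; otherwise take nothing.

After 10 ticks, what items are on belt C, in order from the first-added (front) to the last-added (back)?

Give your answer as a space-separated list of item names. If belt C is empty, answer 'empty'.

Tick 1: prefer A, take orb from A; A=[urn,ingot,crate,drum,apple] B=[wedge,hook,shaft,tube] C=[orb]
Tick 2: prefer B, take wedge from B; A=[urn,ingot,crate,drum,apple] B=[hook,shaft,tube] C=[orb,wedge]
Tick 3: prefer A, take urn from A; A=[ingot,crate,drum,apple] B=[hook,shaft,tube] C=[orb,wedge,urn]
Tick 4: prefer B, take hook from B; A=[ingot,crate,drum,apple] B=[shaft,tube] C=[orb,wedge,urn,hook]
Tick 5: prefer A, take ingot from A; A=[crate,drum,apple] B=[shaft,tube] C=[orb,wedge,urn,hook,ingot]
Tick 6: prefer B, take shaft from B; A=[crate,drum,apple] B=[tube] C=[orb,wedge,urn,hook,ingot,shaft]
Tick 7: prefer A, take crate from A; A=[drum,apple] B=[tube] C=[orb,wedge,urn,hook,ingot,shaft,crate]
Tick 8: prefer B, take tube from B; A=[drum,apple] B=[-] C=[orb,wedge,urn,hook,ingot,shaft,crate,tube]
Tick 9: prefer A, take drum from A; A=[apple] B=[-] C=[orb,wedge,urn,hook,ingot,shaft,crate,tube,drum]
Tick 10: prefer B, take apple from A; A=[-] B=[-] C=[orb,wedge,urn,hook,ingot,shaft,crate,tube,drum,apple]

Answer: orb wedge urn hook ingot shaft crate tube drum apple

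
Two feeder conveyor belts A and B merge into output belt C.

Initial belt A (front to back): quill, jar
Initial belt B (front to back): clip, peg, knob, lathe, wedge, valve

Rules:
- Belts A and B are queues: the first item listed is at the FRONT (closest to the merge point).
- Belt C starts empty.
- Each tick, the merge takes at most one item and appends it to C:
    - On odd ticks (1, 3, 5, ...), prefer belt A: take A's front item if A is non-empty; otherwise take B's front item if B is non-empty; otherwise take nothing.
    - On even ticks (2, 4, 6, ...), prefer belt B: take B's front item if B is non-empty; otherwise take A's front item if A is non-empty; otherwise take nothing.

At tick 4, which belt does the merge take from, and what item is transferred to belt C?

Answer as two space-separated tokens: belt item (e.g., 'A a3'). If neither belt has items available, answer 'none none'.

Tick 1: prefer A, take quill from A; A=[jar] B=[clip,peg,knob,lathe,wedge,valve] C=[quill]
Tick 2: prefer B, take clip from B; A=[jar] B=[peg,knob,lathe,wedge,valve] C=[quill,clip]
Tick 3: prefer A, take jar from A; A=[-] B=[peg,knob,lathe,wedge,valve] C=[quill,clip,jar]
Tick 4: prefer B, take peg from B; A=[-] B=[knob,lathe,wedge,valve] C=[quill,clip,jar,peg]

Answer: B peg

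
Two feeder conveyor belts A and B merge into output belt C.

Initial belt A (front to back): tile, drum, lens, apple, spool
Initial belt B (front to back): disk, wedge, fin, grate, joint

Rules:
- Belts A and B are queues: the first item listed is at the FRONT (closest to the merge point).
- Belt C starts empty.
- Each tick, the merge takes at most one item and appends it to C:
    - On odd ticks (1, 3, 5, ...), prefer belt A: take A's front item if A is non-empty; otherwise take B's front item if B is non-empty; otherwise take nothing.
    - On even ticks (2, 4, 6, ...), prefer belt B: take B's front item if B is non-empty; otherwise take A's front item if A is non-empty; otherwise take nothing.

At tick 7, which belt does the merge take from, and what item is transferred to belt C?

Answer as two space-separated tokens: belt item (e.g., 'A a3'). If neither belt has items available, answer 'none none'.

Answer: A apple

Derivation:
Tick 1: prefer A, take tile from A; A=[drum,lens,apple,spool] B=[disk,wedge,fin,grate,joint] C=[tile]
Tick 2: prefer B, take disk from B; A=[drum,lens,apple,spool] B=[wedge,fin,grate,joint] C=[tile,disk]
Tick 3: prefer A, take drum from A; A=[lens,apple,spool] B=[wedge,fin,grate,joint] C=[tile,disk,drum]
Tick 4: prefer B, take wedge from B; A=[lens,apple,spool] B=[fin,grate,joint] C=[tile,disk,drum,wedge]
Tick 5: prefer A, take lens from A; A=[apple,spool] B=[fin,grate,joint] C=[tile,disk,drum,wedge,lens]
Tick 6: prefer B, take fin from B; A=[apple,spool] B=[grate,joint] C=[tile,disk,drum,wedge,lens,fin]
Tick 7: prefer A, take apple from A; A=[spool] B=[grate,joint] C=[tile,disk,drum,wedge,lens,fin,apple]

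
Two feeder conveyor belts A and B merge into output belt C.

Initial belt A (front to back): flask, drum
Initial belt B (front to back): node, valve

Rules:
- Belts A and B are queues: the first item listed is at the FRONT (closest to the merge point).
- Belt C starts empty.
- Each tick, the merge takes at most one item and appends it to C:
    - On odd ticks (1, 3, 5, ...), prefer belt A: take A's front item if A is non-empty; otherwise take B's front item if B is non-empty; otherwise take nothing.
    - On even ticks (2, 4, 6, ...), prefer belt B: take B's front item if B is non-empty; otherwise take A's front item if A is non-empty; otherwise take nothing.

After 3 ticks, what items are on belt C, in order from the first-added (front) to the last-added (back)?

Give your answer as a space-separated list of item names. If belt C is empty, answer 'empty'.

Tick 1: prefer A, take flask from A; A=[drum] B=[node,valve] C=[flask]
Tick 2: prefer B, take node from B; A=[drum] B=[valve] C=[flask,node]
Tick 3: prefer A, take drum from A; A=[-] B=[valve] C=[flask,node,drum]

Answer: flask node drum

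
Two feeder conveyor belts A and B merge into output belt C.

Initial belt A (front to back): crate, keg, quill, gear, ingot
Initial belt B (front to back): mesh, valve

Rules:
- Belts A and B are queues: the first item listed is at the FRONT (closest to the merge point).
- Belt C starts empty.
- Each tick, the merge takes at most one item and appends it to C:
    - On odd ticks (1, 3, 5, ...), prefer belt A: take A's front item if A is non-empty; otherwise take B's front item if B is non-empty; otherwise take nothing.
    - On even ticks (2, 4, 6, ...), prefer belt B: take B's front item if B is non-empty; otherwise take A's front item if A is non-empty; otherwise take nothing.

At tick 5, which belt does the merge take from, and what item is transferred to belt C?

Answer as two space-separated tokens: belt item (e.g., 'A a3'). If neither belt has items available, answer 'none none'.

Tick 1: prefer A, take crate from A; A=[keg,quill,gear,ingot] B=[mesh,valve] C=[crate]
Tick 2: prefer B, take mesh from B; A=[keg,quill,gear,ingot] B=[valve] C=[crate,mesh]
Tick 3: prefer A, take keg from A; A=[quill,gear,ingot] B=[valve] C=[crate,mesh,keg]
Tick 4: prefer B, take valve from B; A=[quill,gear,ingot] B=[-] C=[crate,mesh,keg,valve]
Tick 5: prefer A, take quill from A; A=[gear,ingot] B=[-] C=[crate,mesh,keg,valve,quill]

Answer: A quill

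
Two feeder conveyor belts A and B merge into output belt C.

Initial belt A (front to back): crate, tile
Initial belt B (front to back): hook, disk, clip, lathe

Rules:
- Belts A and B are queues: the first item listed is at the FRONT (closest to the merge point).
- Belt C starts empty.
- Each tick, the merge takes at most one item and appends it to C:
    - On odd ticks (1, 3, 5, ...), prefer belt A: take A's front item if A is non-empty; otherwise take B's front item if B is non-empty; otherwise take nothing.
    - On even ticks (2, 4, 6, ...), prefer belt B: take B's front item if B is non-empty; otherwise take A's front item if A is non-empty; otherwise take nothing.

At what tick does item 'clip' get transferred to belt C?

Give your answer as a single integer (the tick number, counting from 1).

Tick 1: prefer A, take crate from A; A=[tile] B=[hook,disk,clip,lathe] C=[crate]
Tick 2: prefer B, take hook from B; A=[tile] B=[disk,clip,lathe] C=[crate,hook]
Tick 3: prefer A, take tile from A; A=[-] B=[disk,clip,lathe] C=[crate,hook,tile]
Tick 4: prefer B, take disk from B; A=[-] B=[clip,lathe] C=[crate,hook,tile,disk]
Tick 5: prefer A, take clip from B; A=[-] B=[lathe] C=[crate,hook,tile,disk,clip]

Answer: 5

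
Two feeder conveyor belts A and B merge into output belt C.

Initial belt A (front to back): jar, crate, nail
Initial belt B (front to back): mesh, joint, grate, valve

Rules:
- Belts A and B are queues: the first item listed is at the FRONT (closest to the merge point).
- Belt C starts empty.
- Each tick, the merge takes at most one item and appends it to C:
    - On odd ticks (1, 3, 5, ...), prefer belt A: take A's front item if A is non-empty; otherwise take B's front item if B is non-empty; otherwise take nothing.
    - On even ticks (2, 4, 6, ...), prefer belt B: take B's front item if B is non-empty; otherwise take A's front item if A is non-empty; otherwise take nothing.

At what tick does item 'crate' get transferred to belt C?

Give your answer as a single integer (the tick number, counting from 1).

Answer: 3

Derivation:
Tick 1: prefer A, take jar from A; A=[crate,nail] B=[mesh,joint,grate,valve] C=[jar]
Tick 2: prefer B, take mesh from B; A=[crate,nail] B=[joint,grate,valve] C=[jar,mesh]
Tick 3: prefer A, take crate from A; A=[nail] B=[joint,grate,valve] C=[jar,mesh,crate]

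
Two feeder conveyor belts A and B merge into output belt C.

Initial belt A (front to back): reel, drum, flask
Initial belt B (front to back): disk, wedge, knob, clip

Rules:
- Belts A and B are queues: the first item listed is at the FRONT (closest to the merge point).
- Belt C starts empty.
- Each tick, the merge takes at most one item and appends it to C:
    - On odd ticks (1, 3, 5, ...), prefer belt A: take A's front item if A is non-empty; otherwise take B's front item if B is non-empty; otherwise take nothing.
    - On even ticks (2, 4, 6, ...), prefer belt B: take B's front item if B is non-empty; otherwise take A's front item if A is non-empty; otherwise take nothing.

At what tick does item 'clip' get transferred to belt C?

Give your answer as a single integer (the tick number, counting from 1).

Answer: 7

Derivation:
Tick 1: prefer A, take reel from A; A=[drum,flask] B=[disk,wedge,knob,clip] C=[reel]
Tick 2: prefer B, take disk from B; A=[drum,flask] B=[wedge,knob,clip] C=[reel,disk]
Tick 3: prefer A, take drum from A; A=[flask] B=[wedge,knob,clip] C=[reel,disk,drum]
Tick 4: prefer B, take wedge from B; A=[flask] B=[knob,clip] C=[reel,disk,drum,wedge]
Tick 5: prefer A, take flask from A; A=[-] B=[knob,clip] C=[reel,disk,drum,wedge,flask]
Tick 6: prefer B, take knob from B; A=[-] B=[clip] C=[reel,disk,drum,wedge,flask,knob]
Tick 7: prefer A, take clip from B; A=[-] B=[-] C=[reel,disk,drum,wedge,flask,knob,clip]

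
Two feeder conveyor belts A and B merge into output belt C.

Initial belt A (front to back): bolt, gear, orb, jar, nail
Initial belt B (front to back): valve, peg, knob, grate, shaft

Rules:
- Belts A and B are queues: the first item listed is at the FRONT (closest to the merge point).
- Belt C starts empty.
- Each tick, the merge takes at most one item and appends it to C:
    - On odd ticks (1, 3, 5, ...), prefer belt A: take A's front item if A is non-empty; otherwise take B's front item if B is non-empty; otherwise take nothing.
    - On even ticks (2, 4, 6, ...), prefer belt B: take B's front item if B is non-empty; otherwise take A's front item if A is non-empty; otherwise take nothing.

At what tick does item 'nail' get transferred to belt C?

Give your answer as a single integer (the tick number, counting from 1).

Answer: 9

Derivation:
Tick 1: prefer A, take bolt from A; A=[gear,orb,jar,nail] B=[valve,peg,knob,grate,shaft] C=[bolt]
Tick 2: prefer B, take valve from B; A=[gear,orb,jar,nail] B=[peg,knob,grate,shaft] C=[bolt,valve]
Tick 3: prefer A, take gear from A; A=[orb,jar,nail] B=[peg,knob,grate,shaft] C=[bolt,valve,gear]
Tick 4: prefer B, take peg from B; A=[orb,jar,nail] B=[knob,grate,shaft] C=[bolt,valve,gear,peg]
Tick 5: prefer A, take orb from A; A=[jar,nail] B=[knob,grate,shaft] C=[bolt,valve,gear,peg,orb]
Tick 6: prefer B, take knob from B; A=[jar,nail] B=[grate,shaft] C=[bolt,valve,gear,peg,orb,knob]
Tick 7: prefer A, take jar from A; A=[nail] B=[grate,shaft] C=[bolt,valve,gear,peg,orb,knob,jar]
Tick 8: prefer B, take grate from B; A=[nail] B=[shaft] C=[bolt,valve,gear,peg,orb,knob,jar,grate]
Tick 9: prefer A, take nail from A; A=[-] B=[shaft] C=[bolt,valve,gear,peg,orb,knob,jar,grate,nail]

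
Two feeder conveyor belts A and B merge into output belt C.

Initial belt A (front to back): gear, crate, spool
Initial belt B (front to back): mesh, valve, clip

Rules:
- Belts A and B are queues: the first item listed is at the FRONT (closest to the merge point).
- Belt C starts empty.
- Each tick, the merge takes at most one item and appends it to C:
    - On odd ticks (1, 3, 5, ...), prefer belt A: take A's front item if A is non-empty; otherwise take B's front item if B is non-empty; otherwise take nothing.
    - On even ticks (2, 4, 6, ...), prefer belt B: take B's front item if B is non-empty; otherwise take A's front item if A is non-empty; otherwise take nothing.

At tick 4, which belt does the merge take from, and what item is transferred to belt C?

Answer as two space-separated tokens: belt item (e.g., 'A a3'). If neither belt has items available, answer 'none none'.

Tick 1: prefer A, take gear from A; A=[crate,spool] B=[mesh,valve,clip] C=[gear]
Tick 2: prefer B, take mesh from B; A=[crate,spool] B=[valve,clip] C=[gear,mesh]
Tick 3: prefer A, take crate from A; A=[spool] B=[valve,clip] C=[gear,mesh,crate]
Tick 4: prefer B, take valve from B; A=[spool] B=[clip] C=[gear,mesh,crate,valve]

Answer: B valve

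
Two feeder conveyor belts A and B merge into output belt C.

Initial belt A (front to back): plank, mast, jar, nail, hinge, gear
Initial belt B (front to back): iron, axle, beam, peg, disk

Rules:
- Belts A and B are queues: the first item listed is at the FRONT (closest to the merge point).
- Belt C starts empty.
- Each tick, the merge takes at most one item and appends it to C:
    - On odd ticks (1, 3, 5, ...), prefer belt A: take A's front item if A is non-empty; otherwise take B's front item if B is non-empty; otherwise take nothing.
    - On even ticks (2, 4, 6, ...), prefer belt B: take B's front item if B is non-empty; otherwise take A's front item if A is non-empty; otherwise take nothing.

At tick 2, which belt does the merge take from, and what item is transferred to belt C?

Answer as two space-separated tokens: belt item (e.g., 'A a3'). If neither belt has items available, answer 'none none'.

Tick 1: prefer A, take plank from A; A=[mast,jar,nail,hinge,gear] B=[iron,axle,beam,peg,disk] C=[plank]
Tick 2: prefer B, take iron from B; A=[mast,jar,nail,hinge,gear] B=[axle,beam,peg,disk] C=[plank,iron]

Answer: B iron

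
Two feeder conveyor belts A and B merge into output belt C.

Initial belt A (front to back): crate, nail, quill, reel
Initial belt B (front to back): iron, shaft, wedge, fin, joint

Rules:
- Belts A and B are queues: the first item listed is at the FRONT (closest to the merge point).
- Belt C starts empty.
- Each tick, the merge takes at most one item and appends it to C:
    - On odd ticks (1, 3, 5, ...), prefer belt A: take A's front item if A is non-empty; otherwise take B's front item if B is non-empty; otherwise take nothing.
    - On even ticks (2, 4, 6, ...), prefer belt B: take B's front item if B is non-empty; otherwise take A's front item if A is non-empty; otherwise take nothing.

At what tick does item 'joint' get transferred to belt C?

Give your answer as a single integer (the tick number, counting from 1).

Tick 1: prefer A, take crate from A; A=[nail,quill,reel] B=[iron,shaft,wedge,fin,joint] C=[crate]
Tick 2: prefer B, take iron from B; A=[nail,quill,reel] B=[shaft,wedge,fin,joint] C=[crate,iron]
Tick 3: prefer A, take nail from A; A=[quill,reel] B=[shaft,wedge,fin,joint] C=[crate,iron,nail]
Tick 4: prefer B, take shaft from B; A=[quill,reel] B=[wedge,fin,joint] C=[crate,iron,nail,shaft]
Tick 5: prefer A, take quill from A; A=[reel] B=[wedge,fin,joint] C=[crate,iron,nail,shaft,quill]
Tick 6: prefer B, take wedge from B; A=[reel] B=[fin,joint] C=[crate,iron,nail,shaft,quill,wedge]
Tick 7: prefer A, take reel from A; A=[-] B=[fin,joint] C=[crate,iron,nail,shaft,quill,wedge,reel]
Tick 8: prefer B, take fin from B; A=[-] B=[joint] C=[crate,iron,nail,shaft,quill,wedge,reel,fin]
Tick 9: prefer A, take joint from B; A=[-] B=[-] C=[crate,iron,nail,shaft,quill,wedge,reel,fin,joint]

Answer: 9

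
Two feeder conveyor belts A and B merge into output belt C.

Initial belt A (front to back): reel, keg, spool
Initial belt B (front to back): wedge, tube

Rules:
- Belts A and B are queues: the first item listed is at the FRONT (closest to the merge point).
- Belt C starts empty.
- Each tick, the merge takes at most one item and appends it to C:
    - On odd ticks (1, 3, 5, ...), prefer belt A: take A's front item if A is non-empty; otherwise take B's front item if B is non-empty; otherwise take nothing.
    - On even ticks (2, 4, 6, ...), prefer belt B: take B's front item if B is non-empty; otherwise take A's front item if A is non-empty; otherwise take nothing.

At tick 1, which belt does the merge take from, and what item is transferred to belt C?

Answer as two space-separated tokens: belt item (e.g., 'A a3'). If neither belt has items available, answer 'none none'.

Answer: A reel

Derivation:
Tick 1: prefer A, take reel from A; A=[keg,spool] B=[wedge,tube] C=[reel]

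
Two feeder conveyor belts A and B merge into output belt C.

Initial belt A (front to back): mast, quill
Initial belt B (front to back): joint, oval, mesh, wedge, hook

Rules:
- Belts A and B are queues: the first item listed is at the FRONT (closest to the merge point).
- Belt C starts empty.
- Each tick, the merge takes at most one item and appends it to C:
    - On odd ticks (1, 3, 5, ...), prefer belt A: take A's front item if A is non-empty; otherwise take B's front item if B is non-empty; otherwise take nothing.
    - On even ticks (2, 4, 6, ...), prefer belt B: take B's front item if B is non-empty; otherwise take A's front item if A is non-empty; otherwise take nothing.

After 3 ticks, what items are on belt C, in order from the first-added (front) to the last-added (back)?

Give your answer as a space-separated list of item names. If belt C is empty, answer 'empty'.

Answer: mast joint quill

Derivation:
Tick 1: prefer A, take mast from A; A=[quill] B=[joint,oval,mesh,wedge,hook] C=[mast]
Tick 2: prefer B, take joint from B; A=[quill] B=[oval,mesh,wedge,hook] C=[mast,joint]
Tick 3: prefer A, take quill from A; A=[-] B=[oval,mesh,wedge,hook] C=[mast,joint,quill]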